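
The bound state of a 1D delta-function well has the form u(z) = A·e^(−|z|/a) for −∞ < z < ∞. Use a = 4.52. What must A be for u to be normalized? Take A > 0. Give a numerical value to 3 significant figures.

The normalization condition is ∫|u|² dz = 1 from −∞ to ∞.
The integral (without the A² prefactor) comes out to a.
Hence A² = 1/[a].
Plugging in a = 4.52 yields A = 0.4704.

A ≈ 0.470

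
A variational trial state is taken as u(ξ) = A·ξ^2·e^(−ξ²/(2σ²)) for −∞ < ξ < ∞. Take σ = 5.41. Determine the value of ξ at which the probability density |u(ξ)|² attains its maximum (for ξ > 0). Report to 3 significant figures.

The maximum of |u(ξ)|² occurs where its derivative vanishes.
This gives ξ = √(2)·σ.
With σ = 5.41, the value of ξ > 0 at which the probability density is greatest is 7.651.

ξ ≈ 7.65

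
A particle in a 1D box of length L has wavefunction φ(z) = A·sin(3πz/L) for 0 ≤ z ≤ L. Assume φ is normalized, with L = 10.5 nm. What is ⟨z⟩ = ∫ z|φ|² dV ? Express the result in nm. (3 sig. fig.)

⟨z⟩ ≈ 5.25 nm

⟨z⟩ = ∫ z |φ|² dz over the full domain.
Using sin²θ = (1 − cos 2θ)/2, since the A² factors cancel between numerator and denominator, ⟨z⟩ = L/2.
Putting L = 10.5 gives 5.250.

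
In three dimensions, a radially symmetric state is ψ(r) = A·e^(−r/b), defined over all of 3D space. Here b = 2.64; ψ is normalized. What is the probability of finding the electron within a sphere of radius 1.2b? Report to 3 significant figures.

With dV = 4πr²dr, the probability is ∫|ψ|² dV over r ≤ 1.2b.
Normalization gives A² = 1/(π·b^3).
Let u = r/b; then A², 4π and the length scale all cancel, so P = ∫_{0}^{1.2} u^2·e^(-2·u) du ÷ ∫_{0}^{∞} u^2·e^(-2·u) du.
Using ∫ u^2·e^(-2·u) du = -(2·u^2 + 2·u + 1)·e^(-2·u)/4, the numerator is 1/4 - 157·e^(-12/5)/100 and the denominator is 1/4.
Taking the ratio yields P = 0.4303.

P ≈ 0.430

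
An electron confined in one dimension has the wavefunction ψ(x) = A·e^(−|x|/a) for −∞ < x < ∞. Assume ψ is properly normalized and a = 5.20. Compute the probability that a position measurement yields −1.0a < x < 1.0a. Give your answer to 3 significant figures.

P ≈ 0.865

|ψ|² is the probability density, so P = ∫_{−1.0a}^{1.0a} |ψ|² dx.
With A² fixed by ∫|ψ|² = 1, i.e. A² = (a)^(−1), substitute and integrate.
Both integrals are even about x = 0, so only the x ≥ 0 halves are needed (the factors of 2 cancel). Substituting u = x/a, A² and the length scale cancel in the ratio: P = ∫_{0}^{1.0} e^(-2·u) du / ∫_{0}^{∞} e^(-2·u) du.
An antiderivative of e^(-2·u) is -e^(-2·u)/2; evaluating from 0 to 1.0 gives 1/2 - e^(-2)/2, while the full integral is 1/2.
Evaluating gives P = 0.8647.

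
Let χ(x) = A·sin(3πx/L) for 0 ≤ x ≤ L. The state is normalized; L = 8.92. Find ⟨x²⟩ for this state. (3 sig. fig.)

⟨x^2⟩ ≈ 26.1

The expectation value is the |χ|²-weighted average of x^2: ∫ x^2|χ|² dx.
Since the A² factors cancel between numerator and denominator, ⟨x²⟩ = -L^2/(18·π^2) + L^2/3.
With L = 8.92, ⟨x^2⟩ = 26.07.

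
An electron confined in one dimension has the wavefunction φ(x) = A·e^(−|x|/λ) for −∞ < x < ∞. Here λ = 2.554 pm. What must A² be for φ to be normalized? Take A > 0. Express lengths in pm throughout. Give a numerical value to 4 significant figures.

A^2 ≈ 0.3915 pm^(-1)

Normalization requires ∫|φ|² dx = 1, integrated from −∞ to ∞.
The integral (without the A² prefactor) comes out to λ.
Hence A² = 1/[λ].
Substituting λ = 2.554 gives A² = 0.39154, so A = 0.62573.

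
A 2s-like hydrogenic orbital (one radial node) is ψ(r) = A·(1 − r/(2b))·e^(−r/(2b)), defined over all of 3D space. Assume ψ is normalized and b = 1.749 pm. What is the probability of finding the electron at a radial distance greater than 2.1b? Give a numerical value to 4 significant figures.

P ≈ 0.9473

P = ∫ |ψ|² 4πr² dr over r > 2.1b.
The full normalization integral is A²·[8·π·b^3] = 1, fixing A².
Substituting u = r/b, A², 4π and the length scale all cancel in the ratio: P = ∫_{2.1}^{∞} u^2·(1 - u/2)^2·e^(-u) du / ∫_{0}^{∞} u^2·(1 - u/2)^2·e^(-u) du.
An antiderivative of u^2·(1 - u/2)^2·e^(-u) is -(u^4/4 + u^2 + 2·u + 2)·e^(-u); evaluating from 2.1 to ∞ gives ≈ 1.89465, while the full integral is 2.
This evaluates to P = 0.94732.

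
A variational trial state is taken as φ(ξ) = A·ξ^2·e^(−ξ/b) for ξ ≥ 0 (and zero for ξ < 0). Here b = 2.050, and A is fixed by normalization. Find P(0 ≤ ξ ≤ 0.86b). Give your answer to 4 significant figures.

The probability is P = ∫ |φ|² dξ over [0, 0.86b].
The normalization integral ∫|φ|²dξ over the whole domain equals 3·b^5/4·A², and A² cancels in the ratio.
Let u = ξ/b; then A² and the length scale cancel, so P = ∫_{0}^{0.86} u^4·e^(-2·u) du ÷ ∫_{0}^{∞} u^4·e^(-2·u) du.
Using ∫ u^4·e^(-2·u) du = -(u^4/2 + u^3 + 3·u^2/2 + 3·u/2 + 3/4)·e^(-2·u), the numerator is ≈ 0.0231777 and the denominator is 3/4.
Evaluating gives P = 0.030904.

P ≈ 0.03090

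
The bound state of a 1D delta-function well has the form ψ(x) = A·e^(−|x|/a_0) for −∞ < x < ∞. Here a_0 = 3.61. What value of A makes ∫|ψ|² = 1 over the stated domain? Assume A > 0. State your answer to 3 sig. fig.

Require ∫ |ψ|² dx = 1 over the whole domain.
The integral (without the A² prefactor) comes out to a_0.
Substituting a_0 = 3.61 gives A² = 0.2770, so A = 0.5263.

A ≈ 0.526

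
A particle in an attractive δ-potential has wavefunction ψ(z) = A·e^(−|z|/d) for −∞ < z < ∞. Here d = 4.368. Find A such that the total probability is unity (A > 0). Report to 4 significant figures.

A ≈ 0.4785

Normalization requires ∫|ψ|² dz = 1, integrated from −∞ to ∞.
Carrying out the integral gives A² · d.
So A² = (d)^(−1).
Substituting d = 4.368 gives A² = 0.22894, so A = 0.47847.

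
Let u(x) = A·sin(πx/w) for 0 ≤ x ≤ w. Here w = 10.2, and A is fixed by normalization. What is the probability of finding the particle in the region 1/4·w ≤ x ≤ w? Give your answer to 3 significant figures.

P ≈ 0.909

The probability is P = ∫ |u|² dx over [1/4·w, w].
With A² fixed by ∫|u|² = 1, i.e. A² = (w/2)^(−1), substitute and integrate.
Let t = x/w; then A² and the length scale cancel, so P = ∫_{1/4}^{1} sin(π·t)^2 dt ÷ ∫_{0}^{1} sin(π·t)^2 dt.
Using ∫ sin(π·t)^2 dt = t/2 - sin(2·π·t)/(4·π), the numerator is 1/(4·π) + 3/8 and the denominator is 1/2.
Taking the ratio, P = (2 + 3·π)/(4·π).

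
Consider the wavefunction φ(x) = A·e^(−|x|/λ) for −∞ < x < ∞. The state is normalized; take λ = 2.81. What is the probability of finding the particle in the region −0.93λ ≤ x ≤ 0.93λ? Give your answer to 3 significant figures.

|φ|² is the probability density, so P = ∫_{−0.93λ}^{0.93λ} |φ|² dx.
Since A² = 1/(λ), this is the region integral divided by the full normalization integral.
Both integrals are even about x = 0, so only the x ≥ 0 halves are needed (the factors of 2 cancel). In terms of u = x/λ (A² and the length scale cancel between numerator and denominator), P = [∫_{0}^{0.93} e^(-2·u) du] / [∫_{0}^{∞} e^(-2·u) du].
With ∫ e^(-2·u) du = -e^(-2·u)/2 + C, the region integral is 1/2 - e^(-93/50)/2 and the full one is 1/2.
This works out to P = 0.8443.

P ≈ 0.844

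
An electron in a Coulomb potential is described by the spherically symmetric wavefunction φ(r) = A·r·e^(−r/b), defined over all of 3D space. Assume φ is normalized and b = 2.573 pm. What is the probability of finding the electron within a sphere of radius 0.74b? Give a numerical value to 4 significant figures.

P ≈ 0.01765

P = ∫ |φ|² 4πr² dr over r ≤ 0.74b.
A² is fixed by ∫₀^∞ 4πr²|φ|² dr = 1, i.e. A² = (3·π·b^5)^(−1).
In terms of u = r/b (A², 4π and the length scale all cancel between numerator and denominator), P = [∫_{0}^{0.74} u^4·e^(-2·u) du] / [∫_{0}^{∞} u^4·e^(-2·u) du].
With ∫ u^4·e^(-2·u) du = -(u^4/2 + u^3 + 3·u^2/2 + 3·u/2 + 3/4)·e^(-2·u) + C, the region integral is ≈ 0.0132377 and the full one is 3/4.
This evaluates to P = 0.017650.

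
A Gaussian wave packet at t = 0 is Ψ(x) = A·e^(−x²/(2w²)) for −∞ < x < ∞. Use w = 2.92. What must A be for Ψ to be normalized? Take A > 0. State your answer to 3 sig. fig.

Normalization requires ∫|Ψ|² dx = 1, integrated from −∞ to ∞.
With Ψ = A·e^(−x²/(2w²)), the integral evaluates to A²·[√(π)·w].
Setting this equal to 1 gives A² = 1/(√(π)·w).
With w = 2.92: A² = 0.1932 and A = 0.4396.

A ≈ 0.440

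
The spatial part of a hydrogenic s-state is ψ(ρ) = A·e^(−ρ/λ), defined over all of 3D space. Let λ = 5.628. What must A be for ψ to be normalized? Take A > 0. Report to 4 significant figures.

A ≈ 0.04226

We need A² ∫|f|² 4πρ² dρ = 1, taking the integral from 0 to ∞.
In 3D with spherical symmetry the volume element is 4πρ² dρ.
Recall ∫₀^∞ ρ^m e^(−ρ/β) dρ = m!·β^(m+1), with ψ = A·e^(−ρ/λ), the integral evaluates to A²·[π·λ^3].
Plugging in λ = 5.628 yields A = 0.042257.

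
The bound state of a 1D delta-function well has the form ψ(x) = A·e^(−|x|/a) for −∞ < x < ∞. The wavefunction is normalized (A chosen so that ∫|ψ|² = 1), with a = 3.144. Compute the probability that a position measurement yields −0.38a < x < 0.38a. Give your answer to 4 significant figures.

The probability is P = ∫ |ψ|² dx over [−0.38a, 0.38a].
Since A² = 1/(a), this is the region integral divided by the full normalization integral.
Both integrals are even about x = 0, so only the x ≥ 0 halves are needed (the factors of 2 cancel). Substituting u = x/a, A² and the length scale cancel in the ratio: P = ∫_{0}^{0.38} e^(-2·u) du / ∫_{0}^{∞} e^(-2·u) du.
An antiderivative of e^(-2·u) is -e^(-2·u)/2; evaluating from 0 to 0.38 gives 1/2 - e^(-19/25)/2, while the full integral is 1/2.
Evaluating gives P = 0.53233.

P ≈ 0.5323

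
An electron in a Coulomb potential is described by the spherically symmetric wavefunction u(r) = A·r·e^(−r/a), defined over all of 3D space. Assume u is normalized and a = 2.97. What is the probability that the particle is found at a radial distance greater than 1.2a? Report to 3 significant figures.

P ≈ 0.904

P = ∫ |u|² 4πr² dr over r > 1.2a.
The full normalization integral is A²·[3·π·a^5] = 1, fixing A².
In terms of t = r/a (A², 4π and the length scale all cancel between numerator and denominator), P = [∫_{1.2}^{∞} t^4·e^(-2·t) dt] / [∫_{0}^{∞} t^4·e^(-2·t) dt].
Using ∫ t^4·e^(-2·t) dt = -(t^4/2 + t^3 + 3·t^2/2 + 3·t/2 + 3/4)·e^(-2·t), the numerator is ≈ 0.67810 and the denominator is 3/4.
This evaluates to P = 0.9041.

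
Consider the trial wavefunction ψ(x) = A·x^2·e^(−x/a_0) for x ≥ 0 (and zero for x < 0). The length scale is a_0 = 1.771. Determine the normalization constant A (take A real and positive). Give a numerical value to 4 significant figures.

A ≈ 0.2766

The normalization condition is ∫|ψ|² dx = 1 from 0 to ∞.
∫|ψ|² dx = A²·(3·a_0^5/4).
So A² = (3·a_0^5/4)^(−1).
Substituting a_0 = 1.771 gives A² = 0.076533, so A = 0.27665.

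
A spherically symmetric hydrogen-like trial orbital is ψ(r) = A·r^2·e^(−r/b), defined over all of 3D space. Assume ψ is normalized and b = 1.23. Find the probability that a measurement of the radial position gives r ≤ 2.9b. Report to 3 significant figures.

P ≈ 0.362

With dV = 4πr²dr, the probability is ∫|ψ|² dV over r ≤ 2.9b.
The full normalization integral is A²·[45·π·b^7/2] = 1, fixing A².
Substituting u = r/b, A², 4π and the length scale all cancel in the ratio: P = ∫_{0}^{2.9} u^6·e^(-2·u) du / ∫_{0}^{∞} u^6·e^(-2·u) du.
Using ∫ u^6·e^(-2·u) du = -(4·u^6 + 12·u^5 + 30·u^4 + 60·u^3 + 90·u^2 + 90·u + 45)·e^(-2·u)/8, the numerator is ≈ 2.0340 and the denominator is 45/8.
Taking the ratio yields P = 0.3616.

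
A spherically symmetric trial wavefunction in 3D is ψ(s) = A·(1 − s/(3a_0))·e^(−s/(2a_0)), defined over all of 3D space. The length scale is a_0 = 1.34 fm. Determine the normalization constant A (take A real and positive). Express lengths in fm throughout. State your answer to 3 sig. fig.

We need A² ∫|f|² 4πs² ds = 1, taking the integral from 0 to ∞.
∫|ψ|² 4πs² ds = A²·(8·π·a_0^3/3).
Substituting a_0 = 1.34 gives A² = 0.04961, so A = 0.2227.

A ≈ 0.223 fm^(-3/2)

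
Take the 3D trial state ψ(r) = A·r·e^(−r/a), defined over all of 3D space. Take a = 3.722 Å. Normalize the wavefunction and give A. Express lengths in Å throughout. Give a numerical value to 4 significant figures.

Require ∫ |ψ|² 4πr² dr = 1 over the whole domain.
(Spherical symmetry: dV = 4πr² dr.)
With ψ = A·r·e^(−r/a), the integral evaluates to A²·[3·π·a^5].
Substituting a = 3.722 gives A² = 0.00014854, so A = 0.012188.

A ≈ 0.01219 Å^(-5/2)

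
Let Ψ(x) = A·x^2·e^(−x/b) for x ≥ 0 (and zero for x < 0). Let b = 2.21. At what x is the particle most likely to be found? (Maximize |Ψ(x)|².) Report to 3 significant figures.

x ≈ 4.42

The maximum of |Ψ(x)|² occurs where its derivative vanishes.
Solving yields x = 2·b.
With b = 2.21, the most probable position is 4.420.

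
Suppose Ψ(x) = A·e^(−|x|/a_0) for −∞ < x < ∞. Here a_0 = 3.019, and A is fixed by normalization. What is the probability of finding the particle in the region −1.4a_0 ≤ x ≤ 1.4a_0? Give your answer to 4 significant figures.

P ≈ 0.9392

P = ∫_{−1.4a_0}^{1.4a_0} |Ψ(x)|² dx.
Since A² = 1/(a_0), this is the region integral divided by the full normalization integral.
By symmetry take twice the x ≥ 0 contribution in numerator and denominator; the 2's cancel. Substituting u = x/a_0, A² and the length scale cancel in the ratio: P = ∫_{0}^{1.4} e^(-2·u) du / ∫_{0}^{∞} e^(-2·u) du.
An antiderivative of e^(-2·u) is -e^(-2·u)/2; evaluating from 0 to 1.4 gives 1/2 - e^(-14/5)/2, while the full integral is 1/2.
Evaluating gives P = 0.93919.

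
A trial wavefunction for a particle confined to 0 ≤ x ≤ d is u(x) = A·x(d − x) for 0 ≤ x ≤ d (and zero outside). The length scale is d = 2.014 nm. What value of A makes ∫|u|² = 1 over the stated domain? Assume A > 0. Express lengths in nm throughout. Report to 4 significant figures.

A ≈ 0.9515 nm^(-5/2)

The normalization condition is ∫|u|² dx = 1 from 0 to d.
With u = A·x(d − x), the integral evaluates to A²·[d^5/30].
Hence A² = 1/[d^5/30].
With d = 2.014: A² = 0.90537 and A = 0.95151.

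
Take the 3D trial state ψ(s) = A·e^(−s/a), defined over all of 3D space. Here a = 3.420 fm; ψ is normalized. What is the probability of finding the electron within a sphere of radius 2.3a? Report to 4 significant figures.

P ≈ 0.8374

P = ∫ |ψ|² 4πs² ds over s ≤ 2.3a.
The full normalization integral is A²·[π·a^3] = 1, fixing A².
Let u = s/a; then A², 4π and the length scale all cancel, so P = ∫_{0}^{2.3} u^2·e^(-2·u) du ÷ ∫_{0}^{∞} u^2·e^(-2·u) du.
Using ∫ u^2·e^(-2·u) du = -(2·u^2 + 2·u + 1)·e^(-2·u)/4, the numerator is 1/4 - 809·e^(-23/5)/200 and the denominator is 1/4.
This evaluates to P = 0.83736.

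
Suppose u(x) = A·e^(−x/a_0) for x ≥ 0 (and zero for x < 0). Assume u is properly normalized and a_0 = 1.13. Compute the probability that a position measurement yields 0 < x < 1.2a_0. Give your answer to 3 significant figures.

The probability is P = ∫ |u|² dx over [0, 1.2a_0].
With A² fixed by ∫|u|² = 1, i.e. A² = (a_0/2)^(−1), substitute and integrate.
Let t = x/a_0; then A² and the length scale cancel, so P = ∫_{0}^{1.2} e^(-2·t) dt ÷ ∫_{0}^{∞} e^(-2·t) dt.
Using ∫ e^(-2·t) dt = -e^(-2·t)/2, the numerator is 1/2 - e^(-12/5)/2 and the denominator is 1/2.
Evaluating gives P = 0.9093.

P ≈ 0.909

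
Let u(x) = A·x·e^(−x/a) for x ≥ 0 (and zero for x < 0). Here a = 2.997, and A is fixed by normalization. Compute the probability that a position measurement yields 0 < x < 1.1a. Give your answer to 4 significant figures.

P ≈ 0.3773

The probability is P = ∫ |u|² dx over [0, 1.1a].
With A² fixed by ∫|u|² = 1, i.e. A² = (a^3/4)^(−1), substitute and integrate.
Substituting t = x/a, A² and the length scale cancel in the ratio: P = ∫_{0}^{1.1} t^2·e^(-2·t) dt / ∫_{0}^{∞} t^2·e^(-2·t) dt.
With ∫ t^2·e^(-2·t) dt = -(2·t^2 + 2·t + 1)·e^(-2·t)/4 + C, the region integral is 1/4 - 281·e^(-11/5)/200 and the full one is 1/4.
Taking the ratio, P = 0.37729.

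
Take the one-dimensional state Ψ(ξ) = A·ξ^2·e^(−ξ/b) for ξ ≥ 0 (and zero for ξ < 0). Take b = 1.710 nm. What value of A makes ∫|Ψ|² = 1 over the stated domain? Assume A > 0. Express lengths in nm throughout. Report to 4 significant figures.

A ≈ 0.3020 nm^(-5/2)

We need A² ∫|f|² dξ = 1, taking the integral from 0 to ∞.
With ∫₀^∞ ξ^4 e^(−αξ) dξ = 4!/α^5, ∫|Ψ|² dξ = A²·(3·b^5/4).
With b = 1.710: A² = 0.091192 and A = 0.30198.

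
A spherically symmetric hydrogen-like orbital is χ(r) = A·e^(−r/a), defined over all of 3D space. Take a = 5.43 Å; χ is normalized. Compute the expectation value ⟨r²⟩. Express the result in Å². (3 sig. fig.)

⟨r^2⟩ ≈ 88.5 Å^2

The expectation value is the |χ|²-weighted average of r^2: ∫ r^2|χ|² 4πr² dr.
Evaluating both integrals, ⟨r²⟩ = 3·a^2.
Putting a = 5.43 gives 88.45.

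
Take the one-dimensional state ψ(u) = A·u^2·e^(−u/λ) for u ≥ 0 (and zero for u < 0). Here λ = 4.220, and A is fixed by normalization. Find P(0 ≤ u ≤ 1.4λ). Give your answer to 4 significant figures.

P ≈ 0.1523

P = ∫_{0}^{1.4λ} |ψ(u)|² du.
The normalization integral ∫|ψ|²du over the whole domain equals 3·λ^5/4·A², and A² cancels in the ratio.
Let t = u/λ; then A² and the length scale cancel, so P = ∫_{0}^{1.4} t^4·e^(-2·t) dt ÷ ∫_{0}^{∞} t^4·e^(-2·t) dt.
With ∫ t^4·e^(-2·t) dt = -(t^4/2 + t^3 + 3·t^2/2 + 3·t/2 + 3/4)·e^(-2·t) + C, the region integral is ≈ 0.114243 and the full one is 3/4.
Taking the ratio, P = 0.15232.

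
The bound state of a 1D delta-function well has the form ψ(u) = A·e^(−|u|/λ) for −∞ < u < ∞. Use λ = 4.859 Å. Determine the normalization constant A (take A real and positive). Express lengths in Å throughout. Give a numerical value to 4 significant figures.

A ≈ 0.4537 Å^(-1/2)

The normalization condition is ∫|ψ|² du = 1 from −∞ to ∞.
With ψ = A·e^(−|u|/λ), the integral evaluates to A²·[λ].
So A² = (λ)^(−1).
With λ = 4.859: A² = 0.20580 and A = 0.45366.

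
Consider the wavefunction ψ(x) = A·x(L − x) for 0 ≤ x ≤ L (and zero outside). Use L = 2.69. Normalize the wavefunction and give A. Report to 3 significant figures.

A ≈ 0.462

The normalization condition is ∫|ψ|² dx = 1 from 0 to L.
∫|ψ|² dx = A²·(L^5/30).
Setting this equal to 1 gives A² = 1/(L^5/30).
Substituting L = 2.69 gives A² = 0.2130, so A = 0.4615.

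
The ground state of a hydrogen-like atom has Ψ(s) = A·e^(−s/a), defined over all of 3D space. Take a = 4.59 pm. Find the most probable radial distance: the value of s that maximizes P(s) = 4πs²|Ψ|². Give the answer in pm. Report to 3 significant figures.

The maximum of P(s) = 4πs²|Ψ|² occurs where its derivative vanishes.
Solving yields s = a.
With a = 4.59, the most probable radial distance is 4.590 pm.

s ≈ 4.59 pm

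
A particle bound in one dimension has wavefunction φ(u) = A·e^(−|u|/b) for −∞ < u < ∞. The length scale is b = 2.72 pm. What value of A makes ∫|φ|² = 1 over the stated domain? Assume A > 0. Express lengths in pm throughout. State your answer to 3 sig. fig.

Require ∫ |φ|² du = 1 over the whole domain.
With ∫₀^∞ u^0 e^(−αu) du = 0!/α^1, ∫|φ|² du = A²·(b).
So A² = (b)^(−1).
Plugging in b = 2.72 yields A = 0.6063.

A ≈ 0.606 pm^(-1/2)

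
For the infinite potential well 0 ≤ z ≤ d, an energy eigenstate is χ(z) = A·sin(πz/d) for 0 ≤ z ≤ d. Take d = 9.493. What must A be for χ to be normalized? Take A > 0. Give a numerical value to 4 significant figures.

A ≈ 0.4590

The normalization condition is ∫|χ|² dz = 1 from 0 to d.
With ∫₀^d sin²(nπz/d) dz = d/2, carrying out the integral gives A² · d/2.
Substituting d = 9.493 gives A² = 0.21068, so A = 0.45900.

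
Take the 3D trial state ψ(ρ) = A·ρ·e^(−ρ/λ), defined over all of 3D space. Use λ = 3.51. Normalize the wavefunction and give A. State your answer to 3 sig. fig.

A ≈ 0.0141

We need A² ∫|f|² 4πρ² dρ = 1, taking the integral from 0 to ∞.
The angular integral contributes 4π, leaving ∫₀^∞ ρ²|ψ|² dρ.
With ψ = A·ρ·e^(−ρ/λ), the integral evaluates to A²·[3·π·λ^5].
Setting this equal to 1 gives A² = 1/(3·π·λ^5).
Substituting λ = 3.51 gives A² = 0.0001992, so A = 0.01411.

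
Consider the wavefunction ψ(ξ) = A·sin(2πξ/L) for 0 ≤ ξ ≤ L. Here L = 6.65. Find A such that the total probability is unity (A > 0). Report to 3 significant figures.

The normalization condition is ∫|ψ|² dξ = 1 from 0 to L.
The integral (without the A² prefactor) comes out to L/2.
Hence A² = 1/[L/2].
Plugging in L = 6.65 yields A = 0.5484.

A ≈ 0.548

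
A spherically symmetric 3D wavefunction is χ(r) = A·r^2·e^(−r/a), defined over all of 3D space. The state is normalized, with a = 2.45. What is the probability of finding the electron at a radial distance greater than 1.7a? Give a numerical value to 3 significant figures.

P ≈ 0.942

P = ∫ |χ|² 4πr² dr over r > 1.7a.
The full normalization integral is A²·[45·π·a^7/2] = 1, fixing A².
Substituting u = r/a, A², 4π and the length scale all cancel in the ratio: P = ∫_{1.7}^{∞} u^6·e^(-2·u) du / ∫_{0}^{∞} u^6·e^(-2·u) du.
With ∫ u^6·e^(-2·u) du = -(4·u^6 + 12·u^5 + 30·u^4 + 60·u^3 + 90·u^2 + 90·u + 45)·e^(-2·u)/8 + C, the region integral is ≈ 5.2996 and the full one is 45/8.
This evaluates to P = 0.9421.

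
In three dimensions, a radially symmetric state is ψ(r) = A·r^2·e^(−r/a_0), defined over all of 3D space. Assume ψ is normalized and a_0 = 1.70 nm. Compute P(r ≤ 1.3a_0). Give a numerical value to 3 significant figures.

With dV = 4πr²dr, the probability is ∫|ψ|² dV over r ≤ 1.3a_0.
A² is fixed by ∫₀^∞ 4πr²|ψ|² dr = 1, i.e. A² = (45·π·a_0^7/2)^(−1).
Let u = r/a_0; then A², 4π and the length scale all cancel, so P = ∫_{0}^{1.3} u^6·e^(-2·u) du ÷ ∫_{0}^{∞} u^6·e^(-2·u) du.
With ∫ u^6·e^(-2·u) du = -(4·u^6 + 12·u^5 + 30·u^4 + 60·u^3 + 90·u^2 + 90·u + 45)·e^(-2·u)/8 + C, the region integral is ≈ 0.096582 and the full one is 45/8.
This evaluates to P = 0.01717.

P ≈ 0.0172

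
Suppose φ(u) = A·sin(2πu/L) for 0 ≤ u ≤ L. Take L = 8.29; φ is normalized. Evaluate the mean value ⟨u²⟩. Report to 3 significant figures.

⟨u^2⟩ ≈ 22.0

By definition ⟨u²⟩ = ∫ u^2 |φ(u)|² du.
Since the A² factors cancel between numerator and denominator, ⟨u²⟩ = -L^2/(8·π^2) + L^2/3.
With L = 8.29, ⟨u^2⟩ = 22.04.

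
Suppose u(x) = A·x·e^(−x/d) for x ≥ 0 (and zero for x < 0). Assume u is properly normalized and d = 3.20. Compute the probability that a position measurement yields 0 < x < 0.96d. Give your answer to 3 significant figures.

|u|² is the probability density, so P = ∫_{0}^{0.96d} |u|² dx.
With A² fixed by ∫|u|² = 1, i.e. A² = (d^3/4)^(−1), substitute and integrate.
Substituting t = x/d, A² and the length scale cancel in the ratio: P = ∫_{0}^{0.96} t^2·e^(-2·t) dt / ∫_{0}^{∞} t^2·e^(-2·t) dt.
An antiderivative of t^2·e^(-2·t) is -(2·t^2 + 2·t + 1)·e^(-2·t)/4; evaluating from 0 to 0.96 gives 1/4 - 2977·e^(-48/25)/2500, while the full integral is 1/4.
The result is P = 0.3017.

P ≈ 0.302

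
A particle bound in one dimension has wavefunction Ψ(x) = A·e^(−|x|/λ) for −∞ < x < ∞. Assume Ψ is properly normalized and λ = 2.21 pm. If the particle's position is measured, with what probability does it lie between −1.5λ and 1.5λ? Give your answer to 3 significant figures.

P ≈ 0.950

|Ψ|² is the probability density, so P = ∫_{−1.5λ}^{1.5λ} |Ψ|² dx.
The normalization integral ∫|Ψ|²dx over the whole domain equals λ·A², and A² cancels in the ratio.
Both integrals are even about x = 0, so only the x ≥ 0 halves are needed (the factors of 2 cancel). In terms of u = x/λ (A² and the length scale cancel between numerator and denominator), P = [∫_{0}^{1.5} e^(-2·u) du] / [∫_{0}^{∞} e^(-2·u) du].
Using ∫ e^(-2·u) du = -e^(-2·u)/2, the numerator is 1/2 - e^(-3)/2 and the denominator is 1/2.
Evaluating gives P = 0.9502.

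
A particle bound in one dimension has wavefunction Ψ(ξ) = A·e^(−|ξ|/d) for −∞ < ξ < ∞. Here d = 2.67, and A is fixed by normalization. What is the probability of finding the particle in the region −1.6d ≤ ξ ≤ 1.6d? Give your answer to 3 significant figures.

P ≈ 0.959

P = ∫_{−1.6d}^{1.6d} |Ψ(ξ)|² dξ.
The normalization integral ∫|Ψ|²dξ over the whole domain equals d·A², and A² cancels in the ratio.
Both integrals are even about ξ = 0, so only the ξ ≥ 0 halves are needed (the factors of 2 cancel). Let u = ξ/d; then A² and the length scale cancel, so P = ∫_{0}^{1.6} e^(-2·u) du ÷ ∫_{0}^{∞} e^(-2·u) du.
An antiderivative of e^(-2·u) is -e^(-2·u)/2; evaluating from 0 to 1.6 gives 1/2 - e^(-16/5)/2, while the full integral is 1/2.
The result is P = 0.9592.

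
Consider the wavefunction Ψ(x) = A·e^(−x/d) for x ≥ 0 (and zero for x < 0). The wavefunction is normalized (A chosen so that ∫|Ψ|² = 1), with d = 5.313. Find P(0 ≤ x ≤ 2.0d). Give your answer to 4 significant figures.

The probability is P = ∫ |Ψ|² dx over [0, 2.0d].
With A² fixed by ∫|Ψ|² = 1, i.e. A² = (d/2)^(−1), substitute and integrate.
In terms of u = x/d (A² and the length scale cancel between numerator and denominator), P = [∫_{0}^{2.0} e^(-2·u) du] / [∫_{0}^{∞} e^(-2·u) du].
Using ∫ e^(-2·u) du = -e^(-2·u)/2, the numerator is 1/2 - e^(-4)/2 and the denominator is 1/2.
Evaluating gives P = 0.98168.

P ≈ 0.9817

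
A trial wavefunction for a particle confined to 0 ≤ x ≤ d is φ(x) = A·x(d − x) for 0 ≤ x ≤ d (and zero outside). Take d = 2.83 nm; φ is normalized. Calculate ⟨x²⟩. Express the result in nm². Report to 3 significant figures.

⟨x²⟩ = ∫ x^2 |φ|² dx over the full domain.
Expanding the polynomial and integrating term by term, evaluating both integrals, ⟨x²⟩ = 2·d^2/7.
With d = 2.83, ⟨x^2⟩ = 2.288.

⟨x^2⟩ ≈ 2.29 nm^2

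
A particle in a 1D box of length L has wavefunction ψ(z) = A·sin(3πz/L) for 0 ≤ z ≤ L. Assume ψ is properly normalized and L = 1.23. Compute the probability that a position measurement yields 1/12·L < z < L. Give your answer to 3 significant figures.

P ≈ 0.970

|ψ|² is the probability density, so P = ∫_{1/12·L}^{L} |ψ|² dz.
The normalization integral ∫|ψ|²dz over the whole domain equals L/2·A², and A² cancels in the ratio.
In terms of u = z/L (A² and the length scale cancel between numerator and denominator), P = [∫_{1/12}^{1} sin(3·π·u)^2 du] / [∫_{0}^{1} sin(3·π·u)^2 du].
An antiderivative of sin(3·π·u)^2 is u/2 - sin(6·π·u)/(12·π); evaluating from 1/12 to 1 gives 1/(12·π) + 11/24, while the full integral is 1/2.
Evaluating gives P = (2 + 11·π)/(12·π).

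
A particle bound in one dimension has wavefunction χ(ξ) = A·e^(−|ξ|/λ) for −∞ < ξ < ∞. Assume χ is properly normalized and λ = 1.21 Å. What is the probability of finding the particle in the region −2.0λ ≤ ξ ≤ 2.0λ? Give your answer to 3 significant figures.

P = ∫_{−2.0λ}^{2.0λ} |χ(ξ)|² dξ.
The normalization integral ∫|χ|²dξ over the whole domain equals λ·A², and A² cancels in the ratio.
By symmetry take twice the ξ ≥ 0 contribution in numerator and denominator; the 2's cancel. Let u = ξ/λ; then A² and the length scale cancel, so P = ∫_{0}^{2.0} e^(-2·u) du ÷ ∫_{0}^{∞} e^(-2·u) du.
Using ∫ e^(-2·u) du = -e^(-2·u)/2, the numerator is 1/2 - e^(-4)/2 and the denominator is 1/2.
The result is P = 0.9817.

P ≈ 0.982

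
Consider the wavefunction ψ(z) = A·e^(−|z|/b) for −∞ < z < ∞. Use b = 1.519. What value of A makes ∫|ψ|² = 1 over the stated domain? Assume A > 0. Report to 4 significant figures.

Require ∫ |ψ|² dz = 1 over the whole domain.
∫|ψ|² dz = A²·(b).
Substituting b = 1.519 gives A² = 0.65833, so A = 0.81137.

A ≈ 0.8114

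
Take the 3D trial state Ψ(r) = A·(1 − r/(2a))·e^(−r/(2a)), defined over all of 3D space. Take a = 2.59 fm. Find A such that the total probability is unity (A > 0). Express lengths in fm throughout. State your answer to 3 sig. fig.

A ≈ 0.0479 fm^(-3/2)

The normalization condition is ∫|Ψ|² 4πr² dr = 1 from 0 to ∞.
(Spherical symmetry: dV = 4πr² dr.)
The integral (without the A² prefactor) comes out to 8·π·a^3.
Hence A² = 1/[8·π·a^3].
Plugging in a = 2.59 yields A = 0.04786.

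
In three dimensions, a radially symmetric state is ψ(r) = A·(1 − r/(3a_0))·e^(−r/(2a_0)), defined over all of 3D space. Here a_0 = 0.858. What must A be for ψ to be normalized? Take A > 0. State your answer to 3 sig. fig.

A ≈ 0.435

Require ∫ |ψ|² 4πr² dr = 1 over the whole domain.
In 3D with spherical symmetry the volume element is 4πr² dr.
The integral (without the A² prefactor) comes out to 8·π·a_0^3/3.
Hence A² = 1/[8·π·a_0^3/3].
Plugging in a_0 = 0.858 yields A = 0.4347.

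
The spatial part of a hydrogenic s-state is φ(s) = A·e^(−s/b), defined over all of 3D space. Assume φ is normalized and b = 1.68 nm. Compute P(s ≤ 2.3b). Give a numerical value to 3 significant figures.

Integrate the radial probability density 4πs²|φ|² over s ≤ 2.3b.
Normalization gives A² = 1/(π·b^3).
Let u = s/b; then A², 4π and the length scale all cancel, so P = ∫_{0}^{2.3} u^2·e^(-2·u) du ÷ ∫_{0}^{∞} u^2·e^(-2·u) du.
An antiderivative of u^2·e^(-2·u) is -(2·u^2 + 2·u + 1)·e^(-2·u)/4; evaluating from 0 to 2.3 gives 1/4 - 809·e^(-23/5)/200, while the full integral is 1/4.
This evaluates to P = 0.8374.

P ≈ 0.837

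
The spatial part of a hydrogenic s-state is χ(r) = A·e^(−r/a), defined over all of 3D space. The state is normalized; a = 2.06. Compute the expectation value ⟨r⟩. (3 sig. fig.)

⟨r⟩ ≈ 3.09

By definition ⟨r⟩ = ∫ r |χ(r)|² 4πr² dr.
Recall ∫₀^∞ r^m e^(−r/β) dr = m!·β^(m+1), since the A² factors cancel between numerator and denominator, ⟨r⟩ = 3·a/2.
With a = 2.06, ⟨r⟩ = 3.090.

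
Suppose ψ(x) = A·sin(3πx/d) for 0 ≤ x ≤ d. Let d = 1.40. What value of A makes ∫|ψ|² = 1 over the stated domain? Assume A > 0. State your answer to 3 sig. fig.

A ≈ 1.20

The normalization condition is ∫|ψ|² dx = 1 from 0 to d.
Using sin²θ = (1 − cos 2θ)/2, with ψ = A·sin(3πx/d), the integral evaluates to A²·[d/2].
Hence A² = 1/[d/2].
With d = 1.40: A² = 1.429 and A = 1.195.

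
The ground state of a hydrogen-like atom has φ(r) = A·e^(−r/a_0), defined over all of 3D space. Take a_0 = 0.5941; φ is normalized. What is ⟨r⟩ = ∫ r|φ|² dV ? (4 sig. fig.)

⟨r⟩ ≈ 0.8912

⟨r⟩ = ∫ r |φ|² 4πr² dr over the full domain.
With ∫₀^∞ r^3 e^(−αr) dr = 3!/α^4, since the A² factors cancel between numerator and denominator, ⟨r⟩ = 3·a_0/2.
With a_0 = 0.5941, ⟨r⟩ = 0.89115.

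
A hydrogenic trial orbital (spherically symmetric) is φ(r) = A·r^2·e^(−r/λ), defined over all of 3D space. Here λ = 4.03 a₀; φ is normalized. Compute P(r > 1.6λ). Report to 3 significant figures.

With dV = 4πr²dr, the probability is ∫|φ|² dV over r > 1.6λ.
A² is fixed by ∫₀^∞ 4πr²|φ|² dr = 1, i.e. A² = (45·π·λ^7/2)^(−1).
Substituting u = r/λ, A², 4π and the length scale all cancel in the ratio: P = ∫_{1.6}^{∞} u^6·e^(-2·u) du / ∫_{0}^{∞} u^6·e^(-2·u) du.
With ∫ u^6·e^(-2·u) du = -(4·u^6 + 12·u^5 + 30·u^4 + 60·u^3 + 90·u^2 + 90·u + 45)·e^(-2·u)/8 + C, the region integral is ≈ 5.3740 and the full one is 45/8.
This evaluates to P = 0.9554.

P ≈ 0.955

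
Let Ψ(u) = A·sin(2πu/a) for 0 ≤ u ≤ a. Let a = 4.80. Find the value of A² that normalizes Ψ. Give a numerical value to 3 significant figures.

A^2 ≈ 0.417

Require ∫ |Ψ|² du = 1 over the whole domain.
Using sin²θ = (1 − cos 2θ)/2, carrying out the integral gives A² · a/2.
With a = 4.80: A² = 0.4167 and A = 0.6455.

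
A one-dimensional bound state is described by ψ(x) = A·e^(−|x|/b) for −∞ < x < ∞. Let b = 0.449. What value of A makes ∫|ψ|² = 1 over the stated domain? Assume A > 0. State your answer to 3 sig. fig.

A ≈ 1.49

Require ∫ |ψ|² dx = 1 over the whole domain.
Using ∫₀^∞ xⁿ e^(−αx) dx = n!/αⁿ⁺¹, with ψ = A·e^(−|x|/b), the integral evaluates to A²·[b].
With b = 0.449: A² = 2.227 and A = 1.492.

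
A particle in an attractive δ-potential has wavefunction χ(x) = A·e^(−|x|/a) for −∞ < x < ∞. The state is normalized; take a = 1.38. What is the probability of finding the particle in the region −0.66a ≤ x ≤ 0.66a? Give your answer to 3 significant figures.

The probability is P = ∫ |χ|² dx over [−0.66a, 0.66a].
The normalization integral ∫|χ|²dx over the whole domain equals a·A², and A² cancels in the ratio.
Both integrals are even about x = 0, so only the x ≥ 0 halves are needed (the factors of 2 cancel). Let u = x/a; then A² and the length scale cancel, so P = ∫_{0}^{0.66} e^(-2·u) du ÷ ∫_{0}^{∞} e^(-2·u) du.
Using ∫ e^(-2·u) du = -e^(-2·u)/2, the numerator is 1/2 - e^(-33/25)/2 and the denominator is 1/2.
Evaluating gives P = 0.7329.

P ≈ 0.733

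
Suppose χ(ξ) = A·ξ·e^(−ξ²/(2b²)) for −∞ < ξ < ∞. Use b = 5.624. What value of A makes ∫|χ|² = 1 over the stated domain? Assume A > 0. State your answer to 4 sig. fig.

A ≈ 0.07965

Require ∫ |χ|² dξ = 1 over the whole domain.
Carrying out the integral gives A² · √(π)·b^3/2.
So A² = (√(π)·b^3/2)^(−1).
Substituting b = 5.624 gives A² = 0.0063434, so A = 0.079645.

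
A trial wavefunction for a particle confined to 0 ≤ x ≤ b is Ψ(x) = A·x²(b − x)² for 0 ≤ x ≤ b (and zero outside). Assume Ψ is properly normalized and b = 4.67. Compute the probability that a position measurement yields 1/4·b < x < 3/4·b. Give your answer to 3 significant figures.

P ≈ 0.902

P = ∫_{1/4·b}^{3/4·b} |Ψ(x)|² dx.
With A² fixed by ∫|Ψ|² = 1, i.e. A² = (b^9/630)^(−1), substitute and integrate.
In terms of u = x/b (A² and the length scale cancel between numerator and denominator), P = [∫_{1/4}^{3/4} u^4·(1 - u)^4 du] / [∫_{0}^{1} u^4·(1 - u)^4 du].
Using ∫ u^4·(1 - u)^4 du = u^5·(70·u^4 - 315·u^3 + 540·u^2 - 420·u + 126)/630, the numerator is ≈ 0.0014320 and the denominator is 1/630.
Taking the ratio, P = 0.9021.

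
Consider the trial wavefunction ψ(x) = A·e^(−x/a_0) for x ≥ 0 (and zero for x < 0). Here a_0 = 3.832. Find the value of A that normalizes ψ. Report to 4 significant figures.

A ≈ 0.7224

Normalization requires ∫|ψ|² dx = 1, integrated from 0 to ∞.
With ∫₀^∞ x^0 e^(−αx) dx = 0!/α^1, the integral (without the A² prefactor) comes out to a_0/2.
Hence A² = 1/[a_0/2].
Plugging in a_0 = 3.832 yields A = 0.72244.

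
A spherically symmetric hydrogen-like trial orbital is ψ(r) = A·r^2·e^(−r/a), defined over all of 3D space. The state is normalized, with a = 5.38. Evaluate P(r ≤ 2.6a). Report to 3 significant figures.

P ≈ 0.268

P = ∫ |ψ|² 4πr² dr over r ≤ 2.6a.
Normalization gives A² = 1/(45·π·a^7/2).
Substituting u = r/a, A², 4π and the length scale all cancel in the ratio: P = ∫_{0}^{2.6} u^6·e^(-2·u) du / ∫_{0}^{∞} u^6·e^(-2·u) du.
An antiderivative of u^6·e^(-2·u) is -(4·u^6 + 12·u^5 + 30·u^4 + 60·u^3 + 90·u^2 + 90·u + 45)·e^(-2·u)/8; evaluating from 0 to 2.6 gives ≈ 1.5053, while the full integral is 45/8.
The region integral divided by the full integral gives P = 0.2676.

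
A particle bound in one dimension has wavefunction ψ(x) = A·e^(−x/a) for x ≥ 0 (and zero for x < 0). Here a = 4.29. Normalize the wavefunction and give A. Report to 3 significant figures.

Normalization requires ∫|ψ|² dx = 1, integrated from 0 to ∞.
Carrying out the integral gives A² · a/2.
So A² = (a/2)^(−1).
Substituting a = 4.29 gives A² = 0.4662, so A = 0.6828.

A ≈ 0.683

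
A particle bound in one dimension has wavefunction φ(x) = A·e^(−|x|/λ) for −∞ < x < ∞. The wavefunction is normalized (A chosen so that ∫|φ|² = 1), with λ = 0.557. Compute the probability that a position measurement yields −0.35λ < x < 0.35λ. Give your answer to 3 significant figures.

|φ|² is the probability density, so P = ∫_{−0.35λ}^{0.35λ} |φ|² dx.
Since A² = 1/(λ), this is the region integral divided by the full normalization integral.
By symmetry take twice the x ≥ 0 contribution in numerator and denominator; the 2's cancel. Substituting u = x/λ, A² and the length scale cancel in the ratio: P = ∫_{0}^{0.35} e^(-2·u) du / ∫_{0}^{∞} e^(-2·u) du.
Using ∫ e^(-2·u) du = -e^(-2·u)/2, the numerator is 1/2 - e^(-7/10)/2 and the denominator is 1/2.
This works out to P = 0.5034.

P ≈ 0.503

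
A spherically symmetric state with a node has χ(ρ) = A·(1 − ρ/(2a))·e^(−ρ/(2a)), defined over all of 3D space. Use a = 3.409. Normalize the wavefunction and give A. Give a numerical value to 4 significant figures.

The normalization condition is ∫|χ|² 4πρ² dρ = 1 from 0 to ∞.
The angular integral contributes 4π, leaving ∫₀^∞ ρ²|χ|² dρ.
Carrying out the integral gives A² · 8·π·a^3.
Setting this equal to 1 gives A² = 1/(8·π·a^3).
Plugging in a = 3.409 yields A = 0.031691.

A ≈ 0.03169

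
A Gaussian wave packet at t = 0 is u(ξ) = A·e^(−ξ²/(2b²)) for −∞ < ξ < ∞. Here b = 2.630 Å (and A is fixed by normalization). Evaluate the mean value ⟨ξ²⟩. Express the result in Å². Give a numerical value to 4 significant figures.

⟨ξ^2⟩ ≈ 3.458 Å^2

⟨ξ²⟩ = ∫ ξ^2 |u|² dξ over the full domain.
Differentiating ∫e^(−αξ²) dξ = √(π/α) under α to get the higher moments, evaluating both integrals, ⟨ξ²⟩ = b^2/2.
With b = 2.630, ⟨ξ^2⟩ = 3.4585.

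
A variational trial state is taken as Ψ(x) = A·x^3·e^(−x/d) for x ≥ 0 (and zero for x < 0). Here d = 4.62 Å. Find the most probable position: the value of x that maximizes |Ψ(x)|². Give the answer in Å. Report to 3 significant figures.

Set d/dx [|Ψ(x)|²] = 0 and solve for x > 0.
Solving yields x = 3·d.
With d = 4.62, the most probable position is 13.86 Å.

x ≈ 13.9 Å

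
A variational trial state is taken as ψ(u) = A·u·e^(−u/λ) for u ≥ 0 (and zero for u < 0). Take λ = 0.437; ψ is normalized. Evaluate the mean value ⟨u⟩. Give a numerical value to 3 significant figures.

The expectation value is the |ψ|²-weighted average of u: ∫ u|ψ|² du.
Since the A² factors cancel between numerator and denominator, ⟨u⟩ = 3·λ/2.
With λ = 0.437, ⟨u⟩ = 0.6555.

⟨u⟩ ≈ 0.656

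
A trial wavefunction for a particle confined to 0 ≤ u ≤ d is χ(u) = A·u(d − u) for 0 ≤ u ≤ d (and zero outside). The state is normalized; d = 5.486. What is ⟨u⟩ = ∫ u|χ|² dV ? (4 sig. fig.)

⟨u⟩ = ∫ u |χ|² du over the full domain.
The ratio of the moment integral to the normalization integral gives ⟨u⟩ = d/2.
With d = 5.486, ⟨u⟩ = 2.7430.

⟨u⟩ ≈ 2.743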